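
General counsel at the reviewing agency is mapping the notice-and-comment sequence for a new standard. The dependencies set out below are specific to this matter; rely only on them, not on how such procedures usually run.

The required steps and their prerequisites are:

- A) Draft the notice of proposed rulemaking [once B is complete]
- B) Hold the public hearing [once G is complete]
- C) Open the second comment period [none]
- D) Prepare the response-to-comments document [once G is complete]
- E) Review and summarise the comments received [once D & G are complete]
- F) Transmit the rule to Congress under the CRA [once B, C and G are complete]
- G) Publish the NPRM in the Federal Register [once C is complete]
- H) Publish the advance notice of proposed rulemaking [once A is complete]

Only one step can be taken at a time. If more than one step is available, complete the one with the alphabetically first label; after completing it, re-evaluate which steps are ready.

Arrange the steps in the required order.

C has no prerequisites → C first.
Next only G has its prerequisites met → G.
Now B and D have their prerequisites met. B has the earlier label, so B next.
Now A, D and F have their prerequisites met. A has the earlier label, so A next.
D, F and H are all available; D has the earlier label → D.
Now E, F and H have their prerequisites met. E has the earlier label, so E next.
Now F and H have their prerequisites met. F has the earlier label, so F next.
H is the only step now ready → H.

C G B A D E F H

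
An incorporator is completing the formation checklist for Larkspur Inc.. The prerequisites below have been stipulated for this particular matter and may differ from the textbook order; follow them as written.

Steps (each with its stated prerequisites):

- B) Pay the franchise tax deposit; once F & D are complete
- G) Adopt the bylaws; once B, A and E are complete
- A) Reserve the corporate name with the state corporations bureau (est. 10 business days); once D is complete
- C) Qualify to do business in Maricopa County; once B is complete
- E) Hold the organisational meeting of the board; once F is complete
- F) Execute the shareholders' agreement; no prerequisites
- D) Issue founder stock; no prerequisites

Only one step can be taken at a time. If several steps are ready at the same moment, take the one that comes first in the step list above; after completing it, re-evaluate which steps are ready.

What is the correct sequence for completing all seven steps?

Nothing is required for F and D. F is listed earlier → F first.
E now also ready, so the ready set is {E, D}; E is listed earlier → E.
That leaves D as the only ready step → D.
B and A are both available; B is listed earlier → B.
C now also ready, so the ready set is {A, C}; A is listed earlier → A.
G and C are both available; G is listed earlier → G.
C is the only step now ready → C.

F, E, D, B, A, G, C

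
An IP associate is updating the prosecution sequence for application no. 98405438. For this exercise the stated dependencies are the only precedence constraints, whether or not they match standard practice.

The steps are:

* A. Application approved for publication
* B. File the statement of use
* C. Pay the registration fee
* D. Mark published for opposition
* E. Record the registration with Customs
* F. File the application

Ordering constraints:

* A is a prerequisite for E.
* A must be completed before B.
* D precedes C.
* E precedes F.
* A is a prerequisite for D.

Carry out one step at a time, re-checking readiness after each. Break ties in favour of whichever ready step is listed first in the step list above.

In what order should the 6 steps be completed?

A is the only step with nothing outstanding, so it goes first.
Ready: B, D and E. B is listed earlier → B.
Ready: D and E. D is listed earlier → D.
Now C and E have their prerequisites met. C is listed earlier, so C next.
E needed A, now all done → E.
That leaves F as the only ready step → F.

A, B, D, C, E, F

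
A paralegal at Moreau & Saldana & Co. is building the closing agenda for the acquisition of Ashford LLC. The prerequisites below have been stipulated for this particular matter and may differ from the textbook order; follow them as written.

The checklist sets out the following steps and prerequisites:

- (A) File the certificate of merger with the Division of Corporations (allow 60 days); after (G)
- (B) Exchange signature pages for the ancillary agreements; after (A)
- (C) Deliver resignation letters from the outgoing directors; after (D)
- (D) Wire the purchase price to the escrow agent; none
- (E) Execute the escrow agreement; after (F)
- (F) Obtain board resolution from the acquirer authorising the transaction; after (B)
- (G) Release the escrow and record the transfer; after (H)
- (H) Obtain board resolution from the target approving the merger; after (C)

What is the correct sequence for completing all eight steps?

(D) is the only step with nothing outstanding, so it goes first.
That leaves (C) as the only ready step → (C).
(H) needed (C), now all done → (H).
That leaves (G) as the only ready step → (G).
(A) needed (G), now all done → (A).
(B) needed (A), now all done → (B).
(F) needed (B), now all done → (F).
Next only (E) has its prerequisites met → (E).

(D), (C), (H), (G), (A), (B), (F), (E)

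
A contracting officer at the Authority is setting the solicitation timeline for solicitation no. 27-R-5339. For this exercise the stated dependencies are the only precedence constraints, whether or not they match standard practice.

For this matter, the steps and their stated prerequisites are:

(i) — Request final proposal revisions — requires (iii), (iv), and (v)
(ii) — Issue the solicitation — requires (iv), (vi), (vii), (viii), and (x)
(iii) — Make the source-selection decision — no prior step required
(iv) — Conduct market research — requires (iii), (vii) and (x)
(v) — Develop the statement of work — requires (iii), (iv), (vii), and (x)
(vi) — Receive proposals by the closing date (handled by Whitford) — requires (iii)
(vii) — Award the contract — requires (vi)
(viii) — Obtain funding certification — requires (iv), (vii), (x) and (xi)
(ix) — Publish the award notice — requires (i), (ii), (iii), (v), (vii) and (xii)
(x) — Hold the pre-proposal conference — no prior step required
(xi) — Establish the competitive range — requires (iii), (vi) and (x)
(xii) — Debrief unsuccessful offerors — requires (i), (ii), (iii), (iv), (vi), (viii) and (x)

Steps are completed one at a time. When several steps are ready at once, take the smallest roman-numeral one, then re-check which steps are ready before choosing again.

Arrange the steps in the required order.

(iii) and (x) have no prerequisites; (iii) has the earlier label, so (iii) is first.
Ready: (vi) and (x). (vi) has the earlier label → (vi).
(vii) now also ready, so the ready set is {(vii), (x)}; (vii) has the earlier label → (vii).
That leaves (x) as the only ready step → (x).
(iv) and (xi) are both available; (iv) has the earlier label → (iv).
(v) now also ready, so the ready set is {(v), (xi)}; (v) has the earlier label → (v).
Ready: (i) and (xi). (i) has the earlier label → (i).
That leaves (xi) as the only ready step → (xi).
(viii) needed (iv), (vii), (x) and (xi), now all done → (viii).
(ii) is the only step now ready → (ii).
(xii) is the only step now ready → (xii).
(ix) needed (i), (ii), (iii), (v), (vii) and (xii), now all done → (ix).

(iii) → (vi) → (vii) → (x) → (iv) → (v) → (i) → (xi) → (viii) → (ii) → (xii) → (ix)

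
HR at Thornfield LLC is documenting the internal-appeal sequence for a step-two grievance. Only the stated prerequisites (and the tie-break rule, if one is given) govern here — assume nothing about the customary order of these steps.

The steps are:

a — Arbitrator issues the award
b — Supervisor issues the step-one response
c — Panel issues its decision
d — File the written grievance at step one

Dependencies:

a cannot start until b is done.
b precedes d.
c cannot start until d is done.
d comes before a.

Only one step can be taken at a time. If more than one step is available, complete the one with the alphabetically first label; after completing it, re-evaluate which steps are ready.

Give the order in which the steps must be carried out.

b d a c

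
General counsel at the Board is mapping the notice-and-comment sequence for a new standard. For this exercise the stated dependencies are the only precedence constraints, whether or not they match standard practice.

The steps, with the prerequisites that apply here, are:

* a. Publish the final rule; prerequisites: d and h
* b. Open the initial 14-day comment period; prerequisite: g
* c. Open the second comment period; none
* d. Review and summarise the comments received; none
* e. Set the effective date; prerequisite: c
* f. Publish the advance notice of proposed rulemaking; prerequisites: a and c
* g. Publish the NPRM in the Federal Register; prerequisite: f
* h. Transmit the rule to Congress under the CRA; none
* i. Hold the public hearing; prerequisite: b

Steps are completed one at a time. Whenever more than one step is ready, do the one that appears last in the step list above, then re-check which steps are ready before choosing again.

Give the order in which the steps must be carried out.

h → d → c → e → a → f → g → b → i

h, d and c have no prerequisites; h is listed later, so h is first.
d and c are both available; d is listed later → d.
a now also ready, so the ready set is {c, a}; c is listed later → c.
Ready: e and a. e is listed later → e.
a is the only step now ready → a.
Next only f has its prerequisites met → f.
That leaves g as the only ready step → g.
Next only b has its prerequisites met → b.
i is the only step now ready → i.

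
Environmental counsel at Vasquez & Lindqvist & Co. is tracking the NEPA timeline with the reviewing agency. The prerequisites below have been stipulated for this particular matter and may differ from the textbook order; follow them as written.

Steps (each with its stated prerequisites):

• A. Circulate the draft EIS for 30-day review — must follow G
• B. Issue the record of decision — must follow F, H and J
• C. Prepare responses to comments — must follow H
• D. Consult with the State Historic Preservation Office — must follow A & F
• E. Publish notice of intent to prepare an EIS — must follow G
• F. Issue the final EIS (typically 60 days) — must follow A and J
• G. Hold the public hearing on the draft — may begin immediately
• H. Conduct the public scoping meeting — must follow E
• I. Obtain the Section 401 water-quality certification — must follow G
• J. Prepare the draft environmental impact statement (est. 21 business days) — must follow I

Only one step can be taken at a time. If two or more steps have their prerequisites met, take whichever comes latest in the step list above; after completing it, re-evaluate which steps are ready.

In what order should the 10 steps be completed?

G is the only step with nothing outstanding, so it goes first.
I, E and A are all available; I is listed later → I.
J now also ready, so the ready set is {J, E, A}; J is listed later → J.
Ready: E and A. E is listed later → E.
H now also ready, so the ready set is {H, A}; H is listed later → H.
C now also ready, so the ready set is {C, A}; C is listed later → C.
A needed G, now all done → A.
F needed J and A, now all done → F.
D and B are both available; D is listed later → D.
Next only B has its prerequisites met → B.

G, I, J, E, H, C, A, F, D, B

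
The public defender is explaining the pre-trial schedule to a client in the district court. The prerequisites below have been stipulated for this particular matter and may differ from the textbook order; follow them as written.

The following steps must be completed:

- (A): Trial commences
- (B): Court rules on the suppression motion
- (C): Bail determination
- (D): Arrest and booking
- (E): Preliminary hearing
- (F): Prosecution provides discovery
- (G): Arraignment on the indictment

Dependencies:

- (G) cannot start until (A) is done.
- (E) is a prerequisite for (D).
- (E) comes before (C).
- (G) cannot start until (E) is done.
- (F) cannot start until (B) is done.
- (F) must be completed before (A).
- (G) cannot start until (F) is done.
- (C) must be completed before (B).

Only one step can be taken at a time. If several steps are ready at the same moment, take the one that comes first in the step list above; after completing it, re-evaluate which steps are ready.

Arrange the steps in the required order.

(E) → (C) → (B) → (D) → (F) → (A) → (G)

(E) is the only step with nothing outstanding, so it goes first.
(C) and (D) are both available; (C) is listed earlier → (C).
(B) now also ready, so the ready set is {(B), (D)}; (B) is listed earlier → (B).
(F) now also ready, so the ready set is {(D), (F)}; (D) is listed earlier → (D).
(F) needed (B), now all done → (F).
(A) needed (F), now all done → (A).
(G) needed (A), (E) and (F), now all done → (G).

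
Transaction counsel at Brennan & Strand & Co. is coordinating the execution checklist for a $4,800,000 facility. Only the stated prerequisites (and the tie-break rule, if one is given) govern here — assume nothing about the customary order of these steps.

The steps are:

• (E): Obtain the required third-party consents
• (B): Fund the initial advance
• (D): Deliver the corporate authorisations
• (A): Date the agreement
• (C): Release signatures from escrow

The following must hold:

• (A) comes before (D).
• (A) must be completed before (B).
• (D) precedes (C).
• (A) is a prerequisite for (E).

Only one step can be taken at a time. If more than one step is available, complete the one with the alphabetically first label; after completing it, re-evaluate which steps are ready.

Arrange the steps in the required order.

(A), (B), (D), (C), (E)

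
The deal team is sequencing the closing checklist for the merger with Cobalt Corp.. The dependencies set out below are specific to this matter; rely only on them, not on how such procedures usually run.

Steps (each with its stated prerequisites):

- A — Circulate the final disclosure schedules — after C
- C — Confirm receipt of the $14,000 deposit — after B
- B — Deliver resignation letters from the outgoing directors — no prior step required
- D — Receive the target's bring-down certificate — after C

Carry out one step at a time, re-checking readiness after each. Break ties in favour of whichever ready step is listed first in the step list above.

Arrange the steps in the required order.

B, C, A, D

B is the only step with nothing outstanding, so it goes first.
That leaves C as the only ready step → C.
Now A and D have their prerequisites met. A is listed earlier, so A next.
D needed C, now all done → D.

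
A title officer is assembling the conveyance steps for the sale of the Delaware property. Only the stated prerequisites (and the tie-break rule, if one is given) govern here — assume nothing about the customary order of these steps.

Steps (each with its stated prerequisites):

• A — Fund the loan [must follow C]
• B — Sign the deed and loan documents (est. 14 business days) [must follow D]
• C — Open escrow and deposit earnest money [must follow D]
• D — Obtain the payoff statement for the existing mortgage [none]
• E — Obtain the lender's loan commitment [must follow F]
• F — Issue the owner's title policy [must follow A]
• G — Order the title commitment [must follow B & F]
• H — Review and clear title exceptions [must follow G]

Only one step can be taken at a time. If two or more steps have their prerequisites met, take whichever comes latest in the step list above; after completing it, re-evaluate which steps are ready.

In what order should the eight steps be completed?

D → C → B → A → F → G → H → E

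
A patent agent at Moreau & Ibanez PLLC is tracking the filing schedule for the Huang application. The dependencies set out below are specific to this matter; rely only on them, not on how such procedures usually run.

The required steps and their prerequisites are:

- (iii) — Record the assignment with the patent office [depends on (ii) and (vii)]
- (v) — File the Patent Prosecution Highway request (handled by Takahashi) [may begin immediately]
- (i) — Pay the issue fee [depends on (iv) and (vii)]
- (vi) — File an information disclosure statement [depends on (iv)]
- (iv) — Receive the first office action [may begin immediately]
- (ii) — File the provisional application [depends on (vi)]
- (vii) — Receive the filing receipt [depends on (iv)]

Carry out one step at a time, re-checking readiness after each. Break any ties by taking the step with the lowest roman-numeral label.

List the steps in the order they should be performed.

(iv) → (v) → (vi) → (ii) → (vii) → (i) → (iii)

Nothing is required for (iv) and (v). (iv) has the earlier label → (iv) first.
(vi) and (vii) now also ready, so the ready set is {(v), (vi), (vii)}; (v) has the earlier label → (v).
(vi) and (vii) are both available; (vi) has the earlier label → (vi).
(ii) now also ready, so the ready set is {(ii), (vii)}; (ii) has the earlier label → (ii).
(vii) is the only step now ready → (vii).
Now (i) and (iii) have their prerequisites met. (i) has the earlier label, so (i) next.
(iii) needed (ii) and (vii), now all done → (iii).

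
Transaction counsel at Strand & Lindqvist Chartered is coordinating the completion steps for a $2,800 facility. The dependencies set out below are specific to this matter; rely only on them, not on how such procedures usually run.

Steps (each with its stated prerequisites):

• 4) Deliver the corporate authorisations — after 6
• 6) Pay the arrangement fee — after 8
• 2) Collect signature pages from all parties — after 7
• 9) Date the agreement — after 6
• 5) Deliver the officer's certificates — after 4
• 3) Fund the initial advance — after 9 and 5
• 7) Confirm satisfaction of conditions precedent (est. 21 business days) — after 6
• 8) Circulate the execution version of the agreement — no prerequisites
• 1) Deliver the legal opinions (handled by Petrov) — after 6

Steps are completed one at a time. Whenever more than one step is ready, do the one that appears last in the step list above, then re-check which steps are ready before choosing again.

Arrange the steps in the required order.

8, 6, 1, 7, 9, 2, 4, 5, 3

Only 8 has no prerequisites, so it is first.
6 needed 8, now all done → 6.
Now 1, 7, 9 and 4 have their prerequisites met. 1 is listed later, so 1 next.
Ready: 7, 9 and 4. 7 is listed later → 7.
2 now also ready, so the ready set is {9, 2, 4}; 9 is listed later → 9.
Now 2 and 4 have their prerequisites met. 2 is listed later, so 2 next.
That leaves 4 as the only ready step → 4.
5 needed 4, now all done → 5.
3 is the only step now ready → 3.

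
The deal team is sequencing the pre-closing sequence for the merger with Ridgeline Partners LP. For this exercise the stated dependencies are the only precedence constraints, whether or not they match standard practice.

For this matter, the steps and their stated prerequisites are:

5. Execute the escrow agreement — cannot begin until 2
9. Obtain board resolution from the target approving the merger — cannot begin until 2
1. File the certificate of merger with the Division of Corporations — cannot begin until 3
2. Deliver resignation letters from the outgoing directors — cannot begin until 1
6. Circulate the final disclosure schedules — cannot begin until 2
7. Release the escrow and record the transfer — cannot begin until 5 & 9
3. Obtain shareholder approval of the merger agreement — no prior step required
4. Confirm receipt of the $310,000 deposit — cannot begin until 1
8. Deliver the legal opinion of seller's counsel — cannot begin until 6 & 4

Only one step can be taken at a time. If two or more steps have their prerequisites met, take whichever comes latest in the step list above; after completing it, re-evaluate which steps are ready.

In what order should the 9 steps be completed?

3 → 1 → 4 → 2 → 6 → 8 → 9 → 5 → 7

3 has no prerequisites → 3 first.
1 needed 3, now all done → 1.
Now 4 and 2 have their prerequisites met. 4 is listed later, so 4 next.
That leaves 2 as the only ready step → 2.
Ready: 6, 9 and 5. 6 is listed later → 6.
8 now also ready, so the ready set is {8, 9, 5}; 8 is listed later → 8.
Now 9 and 5 have their prerequisites met. 9 is listed later, so 9 next.
5 needed 2, now all done → 5.
That leaves 7 as the only ready step → 7.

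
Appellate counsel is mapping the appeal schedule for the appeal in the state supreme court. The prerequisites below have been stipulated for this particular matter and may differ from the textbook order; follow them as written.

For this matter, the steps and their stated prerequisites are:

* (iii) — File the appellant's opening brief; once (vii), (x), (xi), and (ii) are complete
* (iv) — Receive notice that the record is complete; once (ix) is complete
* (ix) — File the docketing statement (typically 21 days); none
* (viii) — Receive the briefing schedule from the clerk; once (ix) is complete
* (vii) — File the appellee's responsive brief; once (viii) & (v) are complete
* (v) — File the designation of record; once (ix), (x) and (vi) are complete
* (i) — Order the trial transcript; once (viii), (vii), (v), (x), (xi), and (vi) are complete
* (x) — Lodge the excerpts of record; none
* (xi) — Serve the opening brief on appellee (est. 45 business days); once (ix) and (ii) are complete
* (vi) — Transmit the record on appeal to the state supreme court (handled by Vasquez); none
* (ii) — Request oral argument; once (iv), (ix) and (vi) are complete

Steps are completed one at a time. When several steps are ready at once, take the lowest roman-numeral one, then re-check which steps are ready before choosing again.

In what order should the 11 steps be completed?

(vi), (ix), (iv), (ii), (viii), (x), (v), (vii), (xi), (i), (iii)

Nothing is required for (vi), (ix) and (x). (vi) has the earlier label → (vi) first.
Now (ix) and (x) have their prerequisites met. (ix) has the earlier label, so (ix) next.
(iv) and (viii) now also ready, so the ready set is {(iv), (viii), (x)}; (iv) has the earlier label → (iv).
Ready: (ii), (viii) and (x). (ii) has the earlier label → (ii).
(xi) now also ready, so the ready set is {(viii), (x), (xi)}; (viii) has the earlier label → (viii).
(x) and (xi) are both available; (x) has the earlier label → (x).
(v) now also ready, so the ready set is {(v), (xi)}; (v) has the earlier label → (v).
(vii) and (xi) are both available; (vii) has the earlier label → (vii).
(xi) needed (ii) and (ix), now all done → (xi).
Now (i) and (iii) have their prerequisites met. (i) has the earlier label, so (i) next.
(iii) is the only step now ready → (iii).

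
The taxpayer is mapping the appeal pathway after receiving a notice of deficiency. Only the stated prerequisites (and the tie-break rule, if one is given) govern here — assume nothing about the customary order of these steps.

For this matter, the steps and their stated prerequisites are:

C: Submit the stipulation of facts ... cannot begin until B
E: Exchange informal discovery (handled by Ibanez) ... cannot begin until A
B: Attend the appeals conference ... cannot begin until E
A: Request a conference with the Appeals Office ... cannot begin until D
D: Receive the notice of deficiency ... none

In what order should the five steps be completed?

D → A → E → B → C

Only D has no prerequisites, so it is first.
A is the only step now ready → A.
That leaves E as the only ready step → E.
B is the only step now ready → B.
That leaves C as the only ready step → C.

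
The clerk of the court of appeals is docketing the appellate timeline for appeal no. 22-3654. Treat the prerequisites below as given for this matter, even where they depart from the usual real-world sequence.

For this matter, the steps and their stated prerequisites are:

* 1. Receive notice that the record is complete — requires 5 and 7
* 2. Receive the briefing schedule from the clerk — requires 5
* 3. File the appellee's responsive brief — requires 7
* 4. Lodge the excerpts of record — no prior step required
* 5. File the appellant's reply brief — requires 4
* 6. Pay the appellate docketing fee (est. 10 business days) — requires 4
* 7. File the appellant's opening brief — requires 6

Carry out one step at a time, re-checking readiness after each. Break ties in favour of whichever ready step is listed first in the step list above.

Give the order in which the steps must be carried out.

Only 4 has no prerequisites, so it is first.
5 and 6 are both available; 5 is listed earlier → 5.
2 now also ready, so the ready set is {2, 6}; 2 is listed earlier → 2.
6 needed 4, now all done → 6.
7 needed 6, now all done → 7.
Now 1 and 3 have their prerequisites met. 1 is listed earlier, so 1 next.
3 is the only step now ready → 3.

4, 5, 2, 6, 7, 1, 3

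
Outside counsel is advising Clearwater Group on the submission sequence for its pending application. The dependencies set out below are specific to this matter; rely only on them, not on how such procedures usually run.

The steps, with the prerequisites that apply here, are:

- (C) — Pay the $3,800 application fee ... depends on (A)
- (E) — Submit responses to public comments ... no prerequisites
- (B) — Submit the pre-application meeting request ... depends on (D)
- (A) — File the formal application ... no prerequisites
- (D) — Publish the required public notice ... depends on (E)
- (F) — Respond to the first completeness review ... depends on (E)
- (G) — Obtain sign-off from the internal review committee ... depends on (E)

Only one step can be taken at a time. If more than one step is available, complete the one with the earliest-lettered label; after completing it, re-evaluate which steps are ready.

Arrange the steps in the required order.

Nothing is required for (A) and (E). (A) has the earlier label → (A) first.
(C) now also ready, so the ready set is {(C), (E)}; (C) has the earlier label → (C).
That leaves (E) as the only ready step → (E).
Ready: (D), (F) and (G). (D) has the earlier label → (D).
(B), (F) and (G) are all available; (B) has the earlier label → (B).
Ready: (F) and (G). (F) has the earlier label → (F).
That leaves (G) as the only ready step → (G).

(A), (C), (E), (D), (B), (F), (G)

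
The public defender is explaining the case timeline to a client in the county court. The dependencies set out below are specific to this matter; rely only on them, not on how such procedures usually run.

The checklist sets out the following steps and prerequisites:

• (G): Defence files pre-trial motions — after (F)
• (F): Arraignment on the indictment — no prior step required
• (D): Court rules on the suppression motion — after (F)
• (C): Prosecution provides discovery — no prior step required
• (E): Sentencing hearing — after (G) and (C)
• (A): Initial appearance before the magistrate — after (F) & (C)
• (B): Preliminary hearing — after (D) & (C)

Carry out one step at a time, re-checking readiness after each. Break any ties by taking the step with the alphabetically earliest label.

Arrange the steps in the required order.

(C) (F) (A) (D) (B) (G) (E)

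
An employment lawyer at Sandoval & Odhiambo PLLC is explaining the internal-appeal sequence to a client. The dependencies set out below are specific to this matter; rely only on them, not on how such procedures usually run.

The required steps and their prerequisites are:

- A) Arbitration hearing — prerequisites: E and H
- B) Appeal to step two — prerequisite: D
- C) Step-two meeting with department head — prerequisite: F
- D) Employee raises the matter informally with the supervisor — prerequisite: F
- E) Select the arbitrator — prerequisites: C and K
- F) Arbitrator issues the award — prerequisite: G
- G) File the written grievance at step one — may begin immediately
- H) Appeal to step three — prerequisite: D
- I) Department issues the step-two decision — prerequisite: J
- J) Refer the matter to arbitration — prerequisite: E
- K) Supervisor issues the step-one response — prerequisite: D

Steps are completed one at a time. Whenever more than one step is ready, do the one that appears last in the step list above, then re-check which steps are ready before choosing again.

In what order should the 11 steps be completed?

G F D K H C E J I B A

Only G has no prerequisites, so it is first.
That leaves F as the only ready step → F.
D and C are both available; D is listed later → D.
K, H, C and B are all available; K is listed later → K.
H, C and B are all available; H is listed later → H.
Ready: C and B. C is listed later → C.
Now E and B have their prerequisites met. E is listed later, so E next.
Now J, B and A have their prerequisites met. J is listed later, so J next.
Now I, B and A have their prerequisites met. I is listed later, so I next.
Now B and A have their prerequisites met. B is listed later, so B next.
A is the only step now ready → A.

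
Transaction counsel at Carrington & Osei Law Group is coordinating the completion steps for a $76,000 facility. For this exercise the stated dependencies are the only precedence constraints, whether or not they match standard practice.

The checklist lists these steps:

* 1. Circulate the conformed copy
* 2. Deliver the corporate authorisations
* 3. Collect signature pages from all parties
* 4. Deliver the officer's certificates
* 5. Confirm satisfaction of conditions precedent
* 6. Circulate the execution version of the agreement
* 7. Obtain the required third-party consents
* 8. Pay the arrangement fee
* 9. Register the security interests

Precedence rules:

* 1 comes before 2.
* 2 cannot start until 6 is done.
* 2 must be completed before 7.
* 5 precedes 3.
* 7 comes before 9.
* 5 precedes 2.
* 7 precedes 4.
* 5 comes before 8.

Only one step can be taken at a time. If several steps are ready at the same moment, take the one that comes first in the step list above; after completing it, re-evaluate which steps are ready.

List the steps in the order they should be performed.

Nothing is required for 1, 5 and 6. 1 is listed earlier → 1 first.
Now 5 and 6 have their prerequisites met. 5 is listed earlier, so 5 next.
3 and 8 now also ready, so the ready set is {3, 6, 8}; 3 is listed earlier → 3.
Ready: 6 and 8. 6 is listed earlier → 6.
Ready: 2 and 8. 2 is listed earlier → 2.
7 now also ready, so the ready set is {7, 8}; 7 is listed earlier → 7.
4 and 9 now also ready, so the ready set is {4, 8, 9}; 4 is listed earlier → 4.
8 and 9 are both available; 8 is listed earlier → 8.
9 needed 7, now all done → 9.

1 5 3 6 2 7 4 8 9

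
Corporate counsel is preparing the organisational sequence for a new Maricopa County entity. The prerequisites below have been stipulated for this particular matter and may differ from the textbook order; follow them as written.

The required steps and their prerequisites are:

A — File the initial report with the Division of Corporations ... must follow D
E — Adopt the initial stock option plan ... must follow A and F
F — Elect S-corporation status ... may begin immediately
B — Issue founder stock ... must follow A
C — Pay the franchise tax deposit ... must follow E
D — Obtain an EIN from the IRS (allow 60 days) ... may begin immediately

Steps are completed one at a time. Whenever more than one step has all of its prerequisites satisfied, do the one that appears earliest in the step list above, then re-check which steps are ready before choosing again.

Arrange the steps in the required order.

F, D, A, E, B, C

Nothing is required for F and D. F is listed earlier → F first.
That leaves D as the only ready step → D.
Next only A has its prerequisites met → A.
Now E and B have their prerequisites met. E is listed earlier, so E next.
Ready: B and C. B is listed earlier → B.
C needed E, now all done → C.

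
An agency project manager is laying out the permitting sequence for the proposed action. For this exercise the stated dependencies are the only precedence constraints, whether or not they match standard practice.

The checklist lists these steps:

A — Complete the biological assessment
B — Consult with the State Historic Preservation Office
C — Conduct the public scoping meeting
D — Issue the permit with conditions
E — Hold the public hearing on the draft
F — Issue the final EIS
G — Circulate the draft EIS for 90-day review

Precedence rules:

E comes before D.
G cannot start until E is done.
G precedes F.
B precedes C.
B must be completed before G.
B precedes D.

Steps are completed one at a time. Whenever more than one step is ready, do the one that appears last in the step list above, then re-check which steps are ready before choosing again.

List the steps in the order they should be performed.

E → B → G → F → D → C → A

E, B and A have no prerequisites; E is listed later, so E is first.
Now B and A have their prerequisites met. B is listed later, so B next.
G, D and C now also ready, so the ready set is {G, D, C, A}; G is listed later → G.
F now also ready, so the ready set is {F, D, C, A}; F is listed later → F.
D, C and A are all available; D is listed later → D.
Ready: C and A. C is listed later → C.
That leaves A as the only ready step → A.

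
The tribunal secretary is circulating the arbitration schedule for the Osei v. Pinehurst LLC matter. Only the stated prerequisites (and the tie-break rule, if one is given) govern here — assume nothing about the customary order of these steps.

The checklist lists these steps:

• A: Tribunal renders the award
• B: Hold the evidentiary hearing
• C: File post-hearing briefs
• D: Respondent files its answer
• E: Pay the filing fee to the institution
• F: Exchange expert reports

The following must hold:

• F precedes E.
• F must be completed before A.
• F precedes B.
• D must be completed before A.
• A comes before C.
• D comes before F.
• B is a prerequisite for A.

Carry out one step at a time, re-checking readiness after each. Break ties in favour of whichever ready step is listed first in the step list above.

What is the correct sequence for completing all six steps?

D is the only step with nothing outstanding, so it goes first.
Next only F has its prerequisites met → F.
Now B and E have their prerequisites met. B is listed earlier, so B next.
A now also ready, so the ready set is {A, E}; A is listed earlier → A.
C now also ready, so the ready set is {C, E}; C is listed earlier → C.
E needed F, now all done → E.

D → F → B → A → C → E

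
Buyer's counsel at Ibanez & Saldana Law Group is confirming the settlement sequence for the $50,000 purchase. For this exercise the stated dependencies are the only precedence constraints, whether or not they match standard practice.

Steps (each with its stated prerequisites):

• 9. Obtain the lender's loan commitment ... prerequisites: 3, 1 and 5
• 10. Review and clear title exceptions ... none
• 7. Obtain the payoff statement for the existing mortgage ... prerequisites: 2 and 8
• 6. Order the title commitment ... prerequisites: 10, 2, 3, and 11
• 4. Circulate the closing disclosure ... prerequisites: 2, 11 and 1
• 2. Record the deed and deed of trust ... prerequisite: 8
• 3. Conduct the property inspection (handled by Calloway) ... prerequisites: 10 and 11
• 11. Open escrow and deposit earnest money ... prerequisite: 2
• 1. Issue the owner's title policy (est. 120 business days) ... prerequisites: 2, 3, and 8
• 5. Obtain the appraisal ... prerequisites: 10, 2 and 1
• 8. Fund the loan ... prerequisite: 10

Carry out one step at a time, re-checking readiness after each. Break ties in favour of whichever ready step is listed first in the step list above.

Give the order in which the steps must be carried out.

Only 10 has no prerequisites, so it is first.
Next only 8 has its prerequisites met → 8.
2 needed 8, now all done → 2.
7 and 11 are both available; 7 is listed earlier → 7.
Next only 11 has its prerequisites met → 11.
3 is the only step now ready → 3.
Now 6 and 1 have their prerequisites met. 6 is listed earlier, so 6 next.
1 needed 2, 3 and 8, now all done → 1.
4 and 5 are both available; 4 is listed earlier → 4.
That leaves 5 as the only ready step → 5.
9 needed 3, 1 and 5, now all done → 9.

10 8 2 7 11 3 6 1 4 5 9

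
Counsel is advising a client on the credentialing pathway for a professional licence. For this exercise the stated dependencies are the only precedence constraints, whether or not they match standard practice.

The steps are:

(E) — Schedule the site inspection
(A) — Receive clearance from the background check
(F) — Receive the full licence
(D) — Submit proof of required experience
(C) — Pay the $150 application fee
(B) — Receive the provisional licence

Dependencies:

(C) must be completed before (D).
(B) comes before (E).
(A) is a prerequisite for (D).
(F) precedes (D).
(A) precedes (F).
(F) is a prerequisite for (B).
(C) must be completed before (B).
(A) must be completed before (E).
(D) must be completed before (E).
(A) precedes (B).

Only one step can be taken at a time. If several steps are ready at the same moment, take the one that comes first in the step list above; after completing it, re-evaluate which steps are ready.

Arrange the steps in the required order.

(A) → (F) → (C) → (D) → (B) → (E)

(A) and (C) have no prerequisites; (A) is listed earlier, so (A) is first.
Now (F) and (C) have their prerequisites met. (F) is listed earlier, so (F) next.
That leaves (C) as the only ready step → (C).
Now (D) and (B) have their prerequisites met. (D) is listed earlier, so (D) next.
That leaves (B) as the only ready step → (B).
(E) needed (A), (D) and (B), now all done → (E).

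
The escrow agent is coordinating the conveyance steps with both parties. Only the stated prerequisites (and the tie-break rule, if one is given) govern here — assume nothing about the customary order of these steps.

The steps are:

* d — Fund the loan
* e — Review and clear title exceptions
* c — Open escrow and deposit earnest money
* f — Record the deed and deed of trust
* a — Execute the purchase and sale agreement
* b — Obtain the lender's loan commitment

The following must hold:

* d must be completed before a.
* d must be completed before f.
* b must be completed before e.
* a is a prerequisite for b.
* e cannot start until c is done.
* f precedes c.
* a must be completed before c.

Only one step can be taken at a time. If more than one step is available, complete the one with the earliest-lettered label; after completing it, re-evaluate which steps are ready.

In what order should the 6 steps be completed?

d, a, b, f, c, e

Only d has no prerequisites, so it is first.
Now a and f have their prerequisites met. a has the earlier label, so a next.
Now b and f have their prerequisites met. b has the earlier label, so b next.
f is the only step now ready → f.
c needed a and f, now all done → c.
e is the only step now ready → e.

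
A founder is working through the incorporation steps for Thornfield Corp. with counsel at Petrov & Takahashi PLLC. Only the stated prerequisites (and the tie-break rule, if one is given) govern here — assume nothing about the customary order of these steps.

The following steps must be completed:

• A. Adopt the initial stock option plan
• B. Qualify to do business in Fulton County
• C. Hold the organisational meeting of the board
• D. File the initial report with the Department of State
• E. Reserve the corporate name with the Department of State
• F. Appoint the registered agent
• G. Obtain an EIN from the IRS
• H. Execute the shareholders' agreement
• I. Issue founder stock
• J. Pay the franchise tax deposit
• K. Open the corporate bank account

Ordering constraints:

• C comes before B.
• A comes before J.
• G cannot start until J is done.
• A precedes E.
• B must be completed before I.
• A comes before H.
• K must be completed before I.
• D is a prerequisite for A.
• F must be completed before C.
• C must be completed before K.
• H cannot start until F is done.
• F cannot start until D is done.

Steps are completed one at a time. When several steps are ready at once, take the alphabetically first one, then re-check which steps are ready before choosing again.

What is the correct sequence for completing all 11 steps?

D, A, E, F, C, B, H, J, G, K, I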